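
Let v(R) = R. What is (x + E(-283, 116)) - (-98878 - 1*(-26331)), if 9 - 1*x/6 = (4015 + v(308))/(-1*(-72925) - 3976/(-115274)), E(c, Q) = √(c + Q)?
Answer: 101717863885169/1401060071 + I*√167 ≈ 72601.0 + 12.923*I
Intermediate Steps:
E(c, Q) = √(Q + c)
x = 75158914332/1401060071 (x = 54 - 6*(4015 + 308)/(-1*(-72925) - 3976/(-115274)) = 54 - 25938/(72925 - 3976*(-1/115274)) = 54 - 25938/(72925 + 1988/57637) = 54 - 25938/4203180213/57637 = 54 - 25938*57637/4203180213 = 54 - 6*83054917/1401060071 = 54 - 498329502/1401060071 = 75158914332/1401060071 ≈ 53.644)
(x + E(-283, 116)) - (-98878 - 1*(-26331)) = (75158914332/1401060071 + √(116 - 283)) - (-98878 - 1*(-26331)) = (75158914332/1401060071 + √(-167)) - (-98878 + 26331) = (75158914332/1401060071 + I*√167) - 1*(-72547) = (75158914332/1401060071 + I*√167) + 72547 = 101717863885169/1401060071 + I*√167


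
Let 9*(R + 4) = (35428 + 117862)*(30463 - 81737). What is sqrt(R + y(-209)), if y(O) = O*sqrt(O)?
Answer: sqrt(-7859791496 - 1881*I*sqrt(209))/3 ≈ 0.051122 - 29552.0*I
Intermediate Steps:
y(O) = O**(3/2)
R = -7859791496/9 (R = -4 + ((35428 + 117862)*(30463 - 81737))/9 = -4 + (153290*(-51274))/9 = -4 + (1/9)*(-7859791460) = -4 - 7859791460/9 = -7859791496/9 ≈ -8.7331e+8)
sqrt(R + y(-209)) = sqrt(-7859791496/9 + (-209)**(3/2)) = sqrt(-7859791496/9 - 209*I*sqrt(209))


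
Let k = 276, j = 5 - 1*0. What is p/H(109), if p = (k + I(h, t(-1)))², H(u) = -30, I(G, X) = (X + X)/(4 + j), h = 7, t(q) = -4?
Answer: -3065288/1215 ≈ -2522.9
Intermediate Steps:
j = 5 (j = 5 + 0 = 5)
I(G, X) = 2*X/9 (I(G, X) = (X + X)/(4 + 5) = (2*X)/9 = (2*X)*(⅑) = 2*X/9)
p = 6130576/81 (p = (276 + (2/9)*(-4))² = (276 - 8/9)² = (2476/9)² = 6130576/81 ≈ 75686.)
p/H(109) = (6130576/81)/(-30) = (6130576/81)*(-1/30) = -3065288/1215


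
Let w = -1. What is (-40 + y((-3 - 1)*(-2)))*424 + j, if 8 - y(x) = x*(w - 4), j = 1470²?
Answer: 2164292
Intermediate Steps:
j = 2160900
y(x) = 8 + 5*x (y(x) = 8 - x*(-1 - 4) = 8 - x*(-5) = 8 - (-5)*x = 8 + 5*x)
(-40 + y((-3 - 1)*(-2)))*424 + j = (-40 + (8 + 5*((-3 - 1)*(-2))))*424 + 2160900 = (-40 + (8 + 5*(-4*(-2))))*424 + 2160900 = (-40 + (8 + 5*8))*424 + 2160900 = (-40 + (8 + 40))*424 + 2160900 = (-40 + 48)*424 + 2160900 = 8*424 + 2160900 = 3392 + 2160900 = 2164292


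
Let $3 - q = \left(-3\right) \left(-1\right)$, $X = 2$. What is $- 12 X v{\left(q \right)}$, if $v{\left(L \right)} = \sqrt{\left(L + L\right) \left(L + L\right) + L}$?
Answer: $0$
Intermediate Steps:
$q = 0$ ($q = 3 - \left(-3\right) \left(-1\right) = 3 - 3 = 0$)
$v{\left(L \right)} = \sqrt{L + 4 L^{2}}$ ($v{\left(L \right)} = \sqrt{2 L 2 L + L} = \sqrt{4 L^{2} + L} = \sqrt{L + 4 L^{2}}$)
$- 12 X v{\left(q \right)} = \left(-12\right) 2 \sqrt{0 \left(1 + 4 \cdot 0\right)} = - 24 \sqrt{0 \left(1 + 0\right)} = - 24 \sqrt{0 \cdot 1} = - 24 \sqrt{0} = \left(-24\right) 0 = 0$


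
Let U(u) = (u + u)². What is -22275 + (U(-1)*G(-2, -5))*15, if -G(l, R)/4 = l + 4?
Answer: -22755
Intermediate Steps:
U(u) = 4*u² (U(u) = (2*u)² = 4*u²)
G(l, R) = -16 - 4*l (G(l, R) = -4*(l + 4) = -4*(4 + l) = -16 - 4*l)
-22275 + (U(-1)*G(-2, -5))*15 = -22275 + ((4*(-1)²)*(-16 - 4*(-2)))*15 = -22275 + ((4*1)*(-16 + 8))*15 = -22275 + (4*(-8))*15 = -22275 - 32*15 = -22275 - 480 = -22755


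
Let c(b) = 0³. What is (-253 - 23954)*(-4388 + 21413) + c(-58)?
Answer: -412124175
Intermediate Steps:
c(b) = 0
(-253 - 23954)*(-4388 + 21413) + c(-58) = (-253 - 23954)*(-4388 + 21413) + 0 = -24207*17025 + 0 = -412124175 + 0 = -412124175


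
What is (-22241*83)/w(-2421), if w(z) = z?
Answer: 1846003/2421 ≈ 762.50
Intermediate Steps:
(-22241*83)/w(-2421) = -22241*83/(-2421) = -1846003*(-1/2421) = 1846003/2421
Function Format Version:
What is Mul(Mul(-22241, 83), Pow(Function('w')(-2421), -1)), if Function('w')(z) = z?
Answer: Rational(1846003, 2421) ≈ 762.50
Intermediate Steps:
Mul(Mul(-22241, 83), Pow(Function('w')(-2421), -1)) = Mul(Mul(-22241, 83), Pow(-2421, -1)) = Mul(-1846003, Rational(-1, 2421)) = Rational(1846003, 2421)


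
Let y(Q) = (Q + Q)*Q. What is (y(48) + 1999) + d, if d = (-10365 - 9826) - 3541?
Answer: -17125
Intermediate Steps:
y(Q) = 2*Q² (y(Q) = (2*Q)*Q = 2*Q²)
d = -23732 (d = -20191 - 3541 = -23732)
(y(48) + 1999) + d = (2*48² + 1999) - 23732 = (2*2304 + 1999) - 23732 = (4608 + 1999) - 23732 = 6607 - 23732 = -17125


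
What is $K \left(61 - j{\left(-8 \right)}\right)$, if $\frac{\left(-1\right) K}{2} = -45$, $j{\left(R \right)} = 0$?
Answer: $5490$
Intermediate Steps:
$K = 90$ ($K = \left(-2\right) \left(-45\right) = 90$)
$K \left(61 - j{\left(-8 \right)}\right) = 90 \left(61 - 0\right) = 90 \left(61 + 0\right) = 90 \cdot 61 = 5490$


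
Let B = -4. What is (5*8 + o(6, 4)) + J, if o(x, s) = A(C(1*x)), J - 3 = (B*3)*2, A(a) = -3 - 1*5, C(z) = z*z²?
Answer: 11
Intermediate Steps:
C(z) = z³
A(a) = -8 (A(a) = -3 - 5 = -8)
J = -21 (J = 3 - 4*3*2 = 3 - 12*2 = 3 - 24 = -21)
o(x, s) = -8
(5*8 + o(6, 4)) + J = (5*8 - 8) - 21 = (40 - 8) - 21 = 32 - 21 = 11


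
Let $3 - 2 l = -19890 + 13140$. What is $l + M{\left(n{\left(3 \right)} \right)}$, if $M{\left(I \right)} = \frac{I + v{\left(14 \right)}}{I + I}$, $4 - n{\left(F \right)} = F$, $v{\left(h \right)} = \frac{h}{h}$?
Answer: $\frac{6755}{2} \approx 3377.5$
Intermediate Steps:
$v{\left(h \right)} = 1$
$n{\left(F \right)} = 4 - F$
$l = \frac{6753}{2}$ ($l = \frac{3}{2} - \frac{-19890 + 13140}{2} = \frac{3}{2} - -3375 = \frac{3}{2} + 3375 = \frac{6753}{2} \approx 3376.5$)
$M{\left(I \right)} = \frac{1 + I}{2 I}$ ($M{\left(I \right)} = \frac{I + 1}{I + I} = \frac{1 + I}{2 I}$)
$l + M{\left(n{\left(3 \right)} \right)} = \frac{6753}{2} + \frac{1 + \left(4 - 3\right)}{2 \left(4 - 3\right)} = \frac{6753}{2} + \frac{1 + 1}{2 \cdot 1} = \frac{6753}{2} + \frac{1}{2} \cdot 1 \cdot 2 = \frac{6753}{2} + 1 = \frac{6755}{2}$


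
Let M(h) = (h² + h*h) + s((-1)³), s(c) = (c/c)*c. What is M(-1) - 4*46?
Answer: -183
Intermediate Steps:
s(c) = c (s(c) = 1*c = c)
M(h) = -1 + 2*h² (M(h) = (h² + h*h) + (-1)³ = (h² + h²) - 1 = 2*h² - 1 = -1 + 2*h²)
M(-1) - 4*46 = (-1 + 2*(-1)²) - 4*46 = (-1 + 2*1) - 184 = (-1 + 2) - 184 = 1 - 184 = -183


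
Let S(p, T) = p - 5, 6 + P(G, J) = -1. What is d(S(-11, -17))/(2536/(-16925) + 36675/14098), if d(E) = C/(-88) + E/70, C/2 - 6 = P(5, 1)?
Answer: -1080556315/12869380634 ≈ -0.083963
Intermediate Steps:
P(G, J) = -7 (P(G, J) = -6 - 1 = -7)
C = -2 (C = 12 + 2*(-7) = 12 - 14 = -2)
S(p, T) = -5 + p
d(E) = 1/44 + E/70 (d(E) = -2/(-88) + E/70 = -2*(-1/88) + E*(1/70) = 1/44 + E/70)
d(S(-11, -17))/(2536/(-16925) + 36675/14098) = (1/44 + (-5 - 11)/70)/(2536/(-16925) + 36675/14098) = (1/44 + (1/70)*(-16))/(2536*(-1/16925) + 36675*(1/14098)) = (1/44 - 8/35)/(-2536/16925 + 36675/14098) = -317/(1540*584971847/238608650) = -317/1540*238608650/584971847 = -1080556315/12869380634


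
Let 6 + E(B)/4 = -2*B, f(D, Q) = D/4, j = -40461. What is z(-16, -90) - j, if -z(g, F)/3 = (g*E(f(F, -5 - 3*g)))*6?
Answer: 85389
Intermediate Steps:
f(D, Q) = D/4 (f(D, Q) = D*(¼) = D/4)
E(B) = -24 - 8*B (E(B) = -24 + 4*(-2*B) = -24 - 8*B)
z(g, F) = -18*g*(-24 - 2*F) (z(g, F) = -3*g*(-24 - 2*F)*6 = -18*g*(-24 - 2*F))
z(-16, -90) - j = 36*(-16)*(12 - 90) - 1*(-40461) = 36*(-16)*(-78) + 40461 = 44928 + 40461 = 85389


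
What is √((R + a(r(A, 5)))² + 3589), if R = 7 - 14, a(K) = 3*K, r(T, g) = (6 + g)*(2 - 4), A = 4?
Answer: 7*√182 ≈ 94.435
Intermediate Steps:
r(T, g) = -12 - 2*g (r(T, g) = (6 + g)*(-2) = -12 - 2*g)
R = -7
√((R + a(r(A, 5)))² + 3589) = √((-7 + 3*(-12 - 2*5))² + 3589) = √((-7 + 3*(-12 - 10))² + 3589) = √((-7 + 3*(-22))² + 3589) = √((-7 - 66)² + 3589) = √((-73)² + 3589) = √(5329 + 3589) = √8918 = 7*√182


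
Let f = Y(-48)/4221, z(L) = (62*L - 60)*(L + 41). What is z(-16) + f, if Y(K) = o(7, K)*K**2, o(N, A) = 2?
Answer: -12334188/469 ≈ -26299.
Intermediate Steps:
z(L) = (-60 + 62*L)*(41 + L)
Y(K) = 2*K**2
f = 512/469 (f = (2*(-48)**2)/4221 = (2*2304)*(1/4221) = 4608*(1/4221) = 512/469 ≈ 1.0917)
z(-16) + f = (-2460 + 62*(-16)**2 + 2482*(-16)) + 512/469 = (-2460 + 62*256 - 39712) + 512/469 = (-2460 + 15872 - 39712) + 512/469 = -26300 + 512/469 = -12334188/469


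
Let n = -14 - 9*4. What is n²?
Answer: 2500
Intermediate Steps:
n = -50 (n = -14 - 36 = -50)
n² = (-50)² = 2500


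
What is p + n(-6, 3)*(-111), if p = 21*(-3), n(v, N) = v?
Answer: 603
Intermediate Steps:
p = -63
p + n(-6, 3)*(-111) = -63 - 6*(-111) = -63 + 666 = 603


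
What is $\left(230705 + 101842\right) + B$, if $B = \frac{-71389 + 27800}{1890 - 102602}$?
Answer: $\frac{33491517053}{100712} \approx 3.3255 \cdot 10^{5}$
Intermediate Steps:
$B = \frac{43589}{100712}$ ($B = - \frac{43589}{-100712} = \left(-43589\right) \left(- \frac{1}{100712}\right) = \frac{43589}{100712} \approx 0.43281$)
$\left(230705 + 101842\right) + B = \left(230705 + 101842\right) + \frac{43589}{100712} = 332547 + \frac{43589}{100712} = \frac{33491517053}{100712}$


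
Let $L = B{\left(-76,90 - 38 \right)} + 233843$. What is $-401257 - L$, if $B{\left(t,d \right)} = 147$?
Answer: $-635247$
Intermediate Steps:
$L = 233990$ ($L = 147 + 233843 = 233990$)
$-401257 - L = -401257 - 233990 = -635247$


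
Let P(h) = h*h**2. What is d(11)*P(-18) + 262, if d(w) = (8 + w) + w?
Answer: -174698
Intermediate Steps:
d(w) = 8 + 2*w
P(h) = h**3
d(11)*P(-18) + 262 = (8 + 2*11)*(-18)**3 + 262 = (8 + 22)*(-5832) + 262 = 30*(-5832) + 262 = -174960 + 262 = -174698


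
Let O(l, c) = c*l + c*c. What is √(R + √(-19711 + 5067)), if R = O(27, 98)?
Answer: √(12250 + 2*I*√3661) ≈ 110.68 + 0.5467*I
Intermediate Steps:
O(l, c) = c² + c*l (O(l, c) = c*l + c² = c² + c*l)
R = 12250 (R = 98*(98 + 27) = 98*125 = 12250)
√(R + √(-19711 + 5067)) = √(12250 + √(-19711 + 5067)) = √(12250 + √(-14644)) = √(12250 + 2*I*√3661)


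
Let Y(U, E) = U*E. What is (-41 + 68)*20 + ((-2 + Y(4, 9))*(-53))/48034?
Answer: 12968279/24017 ≈ 539.96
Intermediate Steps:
Y(U, E) = E*U
(-41 + 68)*20 + ((-2 + Y(4, 9))*(-53))/48034 = (-41 + 68)*20 + ((-2 + 9*4)*(-53))/48034 = 27*20 + ((-2 + 36)*(-53))*(1/48034) = 540 + (34*(-53))*(1/48034) = 540 - 1802*1/48034 = 540 - 901/24017 = 12968279/24017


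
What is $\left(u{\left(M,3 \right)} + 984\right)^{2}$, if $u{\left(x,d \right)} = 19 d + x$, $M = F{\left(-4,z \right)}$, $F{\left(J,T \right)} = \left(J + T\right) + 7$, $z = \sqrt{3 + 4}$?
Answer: $\left(1044 + \sqrt{7}\right)^{2} \approx 1.0955 \cdot 10^{6}$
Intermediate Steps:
$z = \sqrt{7} \approx 2.6458$
$F{\left(J,T \right)} = 7 + J + T$
$M = 3 + \sqrt{7}$ ($M = 7 - 4 + \sqrt{7} = 3 + \sqrt{7} \approx 5.6458$)
$u{\left(x,d \right)} = x + 19 d$
$\left(u{\left(M,3 \right)} + 984\right)^{2} = \left(\left(\left(3 + \sqrt{7}\right) + 19 \cdot 3\right) + 984\right)^{2} = \left(\left(\left(3 + \sqrt{7}\right) + 57\right) + 984\right)^{2} = \left(\left(60 + \sqrt{7}\right) + 984\right)^{2} = \left(1044 + \sqrt{7}\right)^{2}$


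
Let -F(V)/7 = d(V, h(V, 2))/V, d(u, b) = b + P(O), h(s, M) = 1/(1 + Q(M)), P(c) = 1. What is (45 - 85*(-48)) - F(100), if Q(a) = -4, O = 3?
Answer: 618757/150 ≈ 4125.0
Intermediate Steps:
h(s, M) = -1/3 (h(s, M) = 1/(1 - 4) = 1/(-3) = -1/3)
d(u, b) = 1 + b (d(u, b) = b + 1 = 1 + b)
F(V) = -14/(3*V) (F(V) = -7*(1 - 1/3)/V = -14/(3*V))
(45 - 85*(-48)) - F(100) = (45 - 85*(-48)) - (-14)/(3*100) = (45 + 4080) - (-14)/(3*100) = 4125 - 1*(-7/150) = 4125 + 7/150 = 618757/150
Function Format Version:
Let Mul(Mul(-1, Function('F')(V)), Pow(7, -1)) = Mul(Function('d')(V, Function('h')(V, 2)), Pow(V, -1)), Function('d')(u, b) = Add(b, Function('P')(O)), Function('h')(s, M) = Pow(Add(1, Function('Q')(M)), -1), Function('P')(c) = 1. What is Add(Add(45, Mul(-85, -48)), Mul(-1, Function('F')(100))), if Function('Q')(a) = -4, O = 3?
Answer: Rational(618757, 150) ≈ 4125.0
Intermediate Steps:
Function('h')(s, M) = Rational(-1, 3) (Function('h')(s, M) = Pow(Add(1, -4), -1) = Pow(-3, -1) = Rational(-1, 3))
Function('d')(u, b) = Add(1, b) (Function('d')(u, b) = Add(b, 1) = Add(1, b))
Function('F')(V) = Mul(Rational(-14, 3), Pow(V, -1)) (Function('F')(V) = Mul(-7, Mul(Add(1, Rational(-1, 3)), Pow(V, -1))) = Mul(-7, Mul(Rational(2, 3), Pow(V, -1))) = Mul(Rational(-14, 3), Pow(V, -1)))
Add(Add(45, Mul(-85, -48)), Mul(-1, Function('F')(100))) = Add(Add(45, Mul(-85, -48)), Mul(-1, Mul(Rational(-14, 3), Pow(100, -1)))) = Add(Add(45, 4080), Mul(-1, Mul(Rational(-14, 3), Rational(1, 100)))) = Add(4125, Mul(-1, Rational(-7, 150))) = Add(4125, Rational(7, 150)) = Rational(618757, 150)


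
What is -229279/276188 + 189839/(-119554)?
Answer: -39921237649/16509690076 ≈ -2.4180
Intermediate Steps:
-229279/276188 + 189839/(-119554) = -229279*1/276188 + 189839*(-1/119554) = -229279/276188 - 189839/119554 = -39921237649/16509690076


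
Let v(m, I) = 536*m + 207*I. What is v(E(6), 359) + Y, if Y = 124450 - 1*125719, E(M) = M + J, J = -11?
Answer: 70364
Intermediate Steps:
E(M) = -11 + M (E(M) = M - 11 = -11 + M)
v(m, I) = 207*I + 536*m
Y = -1269 (Y = 124450 - 125719 = -1269)
v(E(6), 359) + Y = (207*359 + 536*(-11 + 6)) - 1269 = (74313 + 536*(-5)) - 1269 = (74313 - 2680) - 1269 = 71633 - 1269 = 70364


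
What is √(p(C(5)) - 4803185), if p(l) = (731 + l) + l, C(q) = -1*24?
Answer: I*√4802502 ≈ 2191.5*I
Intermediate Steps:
C(q) = -24
p(l) = 731 + 2*l
√(p(C(5)) - 4803185) = √((731 + 2*(-24)) - 4803185) = √((731 - 48) - 4803185) = √(683 - 4803185) = √(-4802502) = I*√4802502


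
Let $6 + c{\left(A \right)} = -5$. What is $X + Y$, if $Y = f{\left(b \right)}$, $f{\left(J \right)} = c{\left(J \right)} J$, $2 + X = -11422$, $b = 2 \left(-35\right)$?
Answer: $-10654$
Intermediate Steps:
$c{\left(A \right)} = -11$ ($c{\left(A \right)} = -6 - 5 = -11$)
$b = -70$
$X = -11424$ ($X = -2 - 11422 = -11424$)
$f{\left(J \right)} = - 11 J$
$Y = 770$ ($Y = \left(-11\right) \left(-70\right) = 770$)
$X + Y = -11424 + 770 = -10654$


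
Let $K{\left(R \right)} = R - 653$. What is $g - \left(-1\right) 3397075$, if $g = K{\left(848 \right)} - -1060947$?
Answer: $4458217$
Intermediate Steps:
$K{\left(R \right)} = -653 + R$
$g = 1061142$ ($g = \left(-653 + 848\right) - -1060947 = 195 + 1060947 = 1061142$)
$g - \left(-1\right) 3397075 = 1061142 - \left(-1\right) 3397075 = 1061142 - -3397075 = 1061142 + 3397075 = 4458217$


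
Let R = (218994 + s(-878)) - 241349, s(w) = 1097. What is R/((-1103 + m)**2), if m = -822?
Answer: -21258/3705625 ≈ -0.0057367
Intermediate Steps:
R = -21258 (R = (218994 + 1097) - 241349 = 220091 - 241349 = -21258)
R/((-1103 + m)**2) = -21258/(-1103 - 822)**2 = -21258/((-1925)**2) = -21258/3705625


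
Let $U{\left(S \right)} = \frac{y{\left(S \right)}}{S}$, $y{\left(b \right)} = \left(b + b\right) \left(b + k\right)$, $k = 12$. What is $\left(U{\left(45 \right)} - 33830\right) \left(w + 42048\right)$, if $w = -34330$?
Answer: $-260220088$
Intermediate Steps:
$y{\left(b \right)} = 2 b \left(12 + b\right)$ ($y{\left(b \right)} = \left(b + b\right) \left(b + 12\right) = 2 b \left(12 + b\right)$)
$U{\left(S \right)} = 24 + 2 S$ ($U{\left(S \right)} = \frac{2 S \left(12 + S\right)}{S} = 24 + 2 S$)
$\left(U{\left(45 \right)} - 33830\right) \left(w + 42048\right) = \left(\left(24 + 2 \cdot 45\right) - 33830\right) \left(-34330 + 42048\right) = \left(\left(24 + 90\right) - 33830\right) 7718 = \left(114 - 33830\right) 7718 = \left(-33716\right) 7718 = -260220088$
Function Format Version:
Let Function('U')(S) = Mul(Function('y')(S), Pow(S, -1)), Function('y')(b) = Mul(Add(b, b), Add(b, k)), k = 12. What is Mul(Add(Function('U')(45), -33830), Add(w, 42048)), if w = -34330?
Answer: -260220088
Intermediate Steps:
Function('y')(b) = Mul(2, b, Add(12, b)) (Function('y')(b) = Mul(Add(b, b), Add(b, 12)) = Mul(Mul(2, b), Add(12, b)) = Mul(2, b, Add(12, b)))
Function('U')(S) = Add(24, Mul(2, S)) (Function('U')(S) = Mul(Mul(2, S, Add(12, S)), Pow(S, -1)) = Add(24, Mul(2, S)))
Mul(Add(Function('U')(45), -33830), Add(w, 42048)) = Mul(Add(Add(24, Mul(2, 45)), -33830), Add(-34330, 42048)) = Mul(Add(Add(24, 90), -33830), 7718) = Mul(Add(114, -33830), 7718) = Mul(-33716, 7718) = -260220088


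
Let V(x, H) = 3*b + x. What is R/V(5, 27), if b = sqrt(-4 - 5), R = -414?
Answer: -1035/53 + 1863*I/53 ≈ -19.528 + 35.151*I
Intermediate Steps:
b = 3*I (b = sqrt(-9) = 3*I ≈ 3.0*I)
V(x, H) = x + 9*I (V(x, H) = 3*(3*I) + x = 9*I + x = x + 9*I)
R/V(5, 27) = -414*(5 - 9*I)/106 = -207*(5 - 9*I)/53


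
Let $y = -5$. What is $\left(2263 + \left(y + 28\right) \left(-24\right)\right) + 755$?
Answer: $2466$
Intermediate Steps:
$\left(2263 + \left(y + 28\right) \left(-24\right)\right) + 755 = \left(2263 + \left(-5 + 28\right) \left(-24\right)\right) + 755 = \left(2263 + 23 \left(-24\right)\right) + 755 = \left(2263 - 552\right) + 755 = 1711 + 755 = 2466$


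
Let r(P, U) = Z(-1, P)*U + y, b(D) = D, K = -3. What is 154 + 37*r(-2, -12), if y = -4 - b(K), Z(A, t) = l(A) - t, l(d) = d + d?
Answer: 117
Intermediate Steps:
l(d) = 2*d
Z(A, t) = -t + 2*A (Z(A, t) = 2*A - t = -t + 2*A)
y = -1 (y = -4 - 1*(-3) = -4 + 3 = -1)
r(P, U) = -1 + U*(-2 - P) (r(P, U) = (-P + 2*(-1))*U - 1 = (-P - 2)*U - 1 = (-2 - P)*U - 1 = U*(-2 - P) - 1 = -1 + U*(-2 - P))
154 + 37*r(-2, -12) = 154 + 37*(-1 - 1*(-12)*(2 - 2)) = 154 + 37*(-1 - 1*(-12)*0) = 154 + 37*(-1 + 0) = 154 + 37*(-1) = 154 - 37 = 117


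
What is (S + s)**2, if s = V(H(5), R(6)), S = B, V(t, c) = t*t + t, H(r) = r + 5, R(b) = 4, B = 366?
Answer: 226576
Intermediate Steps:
H(r) = 5 + r
V(t, c) = t + t**2 (V(t, c) = t**2 + t = t + t**2)
S = 366
s = 110 (s = (5 + 5)*(1 + (5 + 5)) = 10*(1 + 10) = 10*11 = 110)
(S + s)**2 = (366 + 110)**2 = 476**2 = 226576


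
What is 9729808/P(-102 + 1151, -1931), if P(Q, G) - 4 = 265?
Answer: 9729808/269 ≈ 36170.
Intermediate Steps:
P(Q, G) = 269 (P(Q, G) = 4 + 265 = 269)
9729808/P(-102 + 1151, -1931) = 9729808/269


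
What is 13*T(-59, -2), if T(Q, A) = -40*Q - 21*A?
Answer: 31226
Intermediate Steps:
13*T(-59, -2) = 13*(-40*(-59) - 21*(-2)) = 13*(2360 + 42) = 13*2402 = 31226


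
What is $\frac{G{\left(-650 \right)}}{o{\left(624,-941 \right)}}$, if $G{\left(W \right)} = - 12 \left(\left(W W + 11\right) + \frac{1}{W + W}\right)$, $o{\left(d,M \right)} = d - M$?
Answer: $- \frac{1647792897}{508625} \approx -3239.7$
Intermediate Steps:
$G{\left(W \right)} = -132 - 12 W^{2} - \frac{6}{W}$ ($G{\left(W \right)} = - 12 \left(\left(W^{2} + 11\right) + \frac{1}{2 W}\right) = - 12 \left(\left(11 + W^{2}\right) + \frac{1}{2 W}\right) = - 12 \left(11 + W^{2} + \frac{1}{2 W}\right) = -132 - 12 W^{2} - \frac{6}{W}$)
$\frac{G{\left(-650 \right)}}{o{\left(624,-941 \right)}} = \frac{-132 - 12 \left(-650\right)^{2} - \frac{6}{-650}}{624 - -941} = \frac{-132 - 5070000 - - \frac{3}{325}}{624 + 941} = \frac{-132 - 5070000 + \frac{3}{325}}{1565} = \left(- \frac{1647792897}{325}\right) \frac{1}{1565} = - \frac{1647792897}{508625}$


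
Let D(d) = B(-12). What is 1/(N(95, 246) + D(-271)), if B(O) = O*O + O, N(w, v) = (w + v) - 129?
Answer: 1/344 ≈ 0.0029070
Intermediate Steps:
N(w, v) = -129 + v + w (N(w, v) = (v + w) - 129 = -129 + v + w)
B(O) = O + O² (B(O) = O² + O = O + O²)
D(d) = 132 (D(d) = -12*(1 - 12) = -12*(-11) = 132)
1/(N(95, 246) + D(-271)) = 1/((-129 + 246 + 95) + 132) = 1/(212 + 132) = 1/344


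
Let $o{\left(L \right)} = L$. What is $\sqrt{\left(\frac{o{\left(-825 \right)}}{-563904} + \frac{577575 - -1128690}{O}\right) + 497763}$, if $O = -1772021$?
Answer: $\frac{\sqrt{7131189837270866533563003}}{3785036856} \approx 705.52$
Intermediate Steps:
$\sqrt{\left(\frac{o{\left(-825 \right)}}{-563904} + \frac{577575 - -1128690}{O}\right) + 497763} = \sqrt{\left(- \frac{825}{-563904} + \frac{577575 - -1128690}{-1772021}\right) + 497763} = \sqrt{\left(\left(-825\right) \left(- \frac{1}{563904}\right) + \left(577575 + 1128690\right) \left(- \frac{1}{1772021}\right)\right) + 497763} = \sqrt{\left(\frac{25}{17088} + 1706265 \left(- \frac{1}{1772021}\right)\right) + 497763} = \sqrt{\left(\frac{25}{17088} - \frac{1706265}{1772021}\right) + 497763} = \sqrt{- \frac{29112355795}{30280294848} + 497763} = \sqrt{\frac{15072381292069229}{30280294848}} = \frac{\sqrt{7131189837270866533563003}}{3785036856}$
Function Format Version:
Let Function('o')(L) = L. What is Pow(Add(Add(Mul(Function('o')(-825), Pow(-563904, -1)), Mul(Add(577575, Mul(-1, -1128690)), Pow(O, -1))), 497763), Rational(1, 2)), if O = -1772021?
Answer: Mul(Rational(1, 3785036856), Pow(7131189837270866533563003, Rational(1, 2))) ≈ 705.52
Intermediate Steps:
Pow(Add(Add(Mul(Function('o')(-825), Pow(-563904, -1)), Mul(Add(577575, Mul(-1, -1128690)), Pow(O, -1))), 497763), Rational(1, 2)) = Pow(Add(Add(Mul(-825, Pow(-563904, -1)), Mul(Add(577575, Mul(-1, -1128690)), Pow(-1772021, -1))), 497763), Rational(1, 2)) = Pow(Add(Add(Mul(-825, Rational(-1, 563904)), Mul(Add(577575, 1128690), Rational(-1, 1772021))), 497763), Rational(1, 2)) = Pow(Add(Add(Rational(25, 17088), Mul(1706265, Rational(-1, 1772021))), 497763), Rational(1, 2)) = Pow(Add(Add(Rational(25, 17088), Rational(-1706265, 1772021)), 497763), Rational(1, 2)) = Pow(Add(Rational(-29112355795, 30280294848), 497763), Rational(1, 2)) = Pow(Rational(15072381292069229, 30280294848), Rational(1, 2)) = Mul(Rational(1, 3785036856), Pow(7131189837270866533563003, Rational(1, 2)))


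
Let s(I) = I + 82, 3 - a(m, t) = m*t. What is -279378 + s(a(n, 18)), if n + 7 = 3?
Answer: -279221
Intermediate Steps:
n = -4 (n = -7 + 3 = -4)
a(m, t) = 3 - m*t
s(I) = 82 + I
-279378 + s(a(n, 18)) = -279378 + (82 + (3 - 1*(-4)*18)) = -279378 + (82 + (3 + 72)) = -279378 + (82 + 75) = -279378 + 157 = -279221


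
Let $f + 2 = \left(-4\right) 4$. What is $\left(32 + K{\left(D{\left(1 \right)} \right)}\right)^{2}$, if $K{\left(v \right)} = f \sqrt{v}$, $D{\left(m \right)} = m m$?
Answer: $196$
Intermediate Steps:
$D{\left(m \right)} = m^{2}$
$f = -18$ ($f = -2 - 16 = -18$)
$K{\left(v \right)} = - 18 \sqrt{v}$
$\left(32 + K{\left(D{\left(1 \right)} \right)}\right)^{2} = \left(32 - 18 \sqrt{1^{2}}\right)^{2} = \left(32 - 18 \sqrt{1}\right)^{2} = \left(32 - 18\right)^{2} = 14^{2} = 196$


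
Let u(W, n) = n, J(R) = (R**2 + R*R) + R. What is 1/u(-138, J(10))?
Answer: 1/210 ≈ 0.0047619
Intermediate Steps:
J(R) = R + 2*R**2 (J(R) = (R**2 + R**2) + R = 2*R**2 + R = R + 2*R**2)
1/u(-138, J(10)) = 1/(10*(1 + 2*10)) = 1/(10*(1 + 20)) = 1/(10*21) = 1/210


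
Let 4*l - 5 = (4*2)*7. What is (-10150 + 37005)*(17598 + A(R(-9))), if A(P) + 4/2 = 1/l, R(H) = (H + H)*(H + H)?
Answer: 28825082800/61 ≈ 4.7254e+8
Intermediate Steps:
R(H) = 4*H² (R(H) = (2*H)*(2*H) = 4*H²)
l = 61/4 (l = 5/4 + ((4*2)*7)/4 = 5/4 + (8*7)/4 = 5/4 + (¼)*56 = 5/4 + 14 = 61/4 ≈ 15.250)
A(P) = -118/61 (A(P) = -2 + 1/(61/4) = -2 + 4/61 = -118/61)
(-10150 + 37005)*(17598 + A(R(-9))) = (-10150 + 37005)*(17598 - 118/61) = 26855*(1073360/61) = 28825082800/61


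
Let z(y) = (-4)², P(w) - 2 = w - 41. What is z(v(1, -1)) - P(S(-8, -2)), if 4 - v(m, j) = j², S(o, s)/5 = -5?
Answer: 80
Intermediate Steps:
S(o, s) = -25 (S(o, s) = 5*(-5) = -25)
P(w) = -39 + w (P(w) = 2 + (w - 41) = 2 + (-41 + w) = -39 + w)
v(m, j) = 4 - j²
z(y) = 16
z(v(1, -1)) - P(S(-8, -2)) = 16 - (-39 - 25) = 16 - 1*(-64) = 16 + 64 = 80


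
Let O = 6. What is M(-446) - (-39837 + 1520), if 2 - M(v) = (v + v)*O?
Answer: 43671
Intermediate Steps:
M(v) = 2 - 12*v (M(v) = 2 - (v + v)*6 = 2 - 2*v*6 = 2 - 12*v)
M(-446) - (-39837 + 1520) = (2 - 12*(-446)) - (-39837 + 1520) = (2 + 5352) - 1*(-38317) = 5354 + 38317 = 43671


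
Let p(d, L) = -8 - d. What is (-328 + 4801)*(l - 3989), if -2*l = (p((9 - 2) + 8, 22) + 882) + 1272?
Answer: -45217557/2 ≈ -2.2609e+7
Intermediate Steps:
l = -2131/2 (l = -(((-8 - ((9 - 2) + 8)) + 882) + 1272)/2 = -(((-8 - (7 + 8)) + 882) + 1272)/2 = -(((-8 - 1*15) + 882) + 1272)/2 = -(((-8 - 15) + 882) + 1272)/2 = -((-23 + 882) + 1272)/2 = -(859 + 1272)/2 = -1/2*2131 = -2131/2 ≈ -1065.5)
(-328 + 4801)*(l - 3989) = (-328 + 4801)*(-2131/2 - 3989) = 4473*(-10109/2) = -45217557/2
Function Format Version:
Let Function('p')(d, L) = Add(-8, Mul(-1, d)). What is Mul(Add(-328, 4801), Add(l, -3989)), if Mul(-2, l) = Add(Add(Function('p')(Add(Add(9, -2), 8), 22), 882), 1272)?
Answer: Rational(-45217557, 2) ≈ -2.2609e+7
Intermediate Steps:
l = Rational(-2131, 2) (l = Mul(Rational(-1, 2), Add(Add(Add(-8, Mul(-1, Add(Add(9, -2), 8))), 882), 1272)) = Mul(Rational(-1, 2), Add(Add(Add(-8, Mul(-1, Add(7, 8))), 882), 1272)) = Mul(Rational(-1, 2), Add(Add(Add(-8, Mul(-1, 15)), 882), 1272)) = Mul(Rational(-1, 2), Add(Add(Add(-8, -15), 882), 1272)) = Mul(Rational(-1, 2), Add(Add(-23, 882), 1272)) = Mul(Rational(-1, 2), Add(859, 1272)) = Mul(Rational(-1, 2), 2131) = Rational(-2131, 2) ≈ -1065.5)
Mul(Add(-328, 4801), Add(l, -3989)) = Mul(Add(-328, 4801), Add(Rational(-2131, 2), -3989)) = Mul(4473, Rational(-10109, 2)) = Rational(-45217557, 2)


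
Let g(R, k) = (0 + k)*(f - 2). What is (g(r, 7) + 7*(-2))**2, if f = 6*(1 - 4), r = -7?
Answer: 23716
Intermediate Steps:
f = -18 (f = 6*(-3) = -18)
g(R, k) = -20*k (g(R, k) = (0 + k)*(-18 - 2) = k*(-20) = -20*k)
(g(r, 7) + 7*(-2))**2 = (-20*7 + 7*(-2))**2 = (-140 - 14)**2 = (-154)**2 = 23716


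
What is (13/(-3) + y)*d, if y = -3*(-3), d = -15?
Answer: -70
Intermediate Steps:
y = 9
(13/(-3) + y)*d = (13/(-3) + 9)*(-15) = (13*(-1/3) + 9)*(-15) = (-13/3 + 9)*(-15) = (14/3)*(-15) = -70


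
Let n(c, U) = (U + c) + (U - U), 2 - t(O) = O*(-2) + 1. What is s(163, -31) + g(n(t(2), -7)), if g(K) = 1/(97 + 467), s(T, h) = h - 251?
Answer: -159047/564 ≈ -282.00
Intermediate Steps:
s(T, h) = -251 + h
t(O) = 1 + 2*O (t(O) = 2 - (O*(-2) + 1) = 2 - (-2*O + 1) = 2 - (1 - 2*O) = 2 + (-1 + 2*O) = 1 + 2*O)
n(c, U) = U + c (n(c, U) = (U + c) + 0 = U + c)
g(K) = 1/564
s(163, -31) + g(n(t(2), -7)) = (-251 - 31) + 1/564 = -282 + 1/564 = -159047/564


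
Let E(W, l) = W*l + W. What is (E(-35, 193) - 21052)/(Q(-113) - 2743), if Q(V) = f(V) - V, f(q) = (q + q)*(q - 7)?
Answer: -13921/12245 ≈ -1.1369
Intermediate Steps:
f(q) = 2*q*(-7 + q) (f(q) = (2*q)*(-7 + q) = 2*q*(-7 + q))
E(W, l) = W + W*l
Q(V) = -V + 2*V*(-7 + V) (Q(V) = 2*V*(-7 + V) - V = -V + 2*V*(-7 + V))
(E(-35, 193) - 21052)/(Q(-113) - 2743) = (-35*(1 + 193) - 21052)/(-113*(-15 + 2*(-113)) - 2743) = (-35*194 - 21052)/(-113*(-15 - 226) - 2743) = (-6790 - 21052)/(-113*(-241) - 2743) = -27842/(27233 - 2743) = -27842/24490 = -27842*1/24490 = -13921/12245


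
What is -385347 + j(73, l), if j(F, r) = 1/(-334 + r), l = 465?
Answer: -50480456/131 ≈ -3.8535e+5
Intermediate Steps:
-385347 + j(73, l) = -385347 + 1/(-334 + 465) = -385347 + 1/131 = -50480456/131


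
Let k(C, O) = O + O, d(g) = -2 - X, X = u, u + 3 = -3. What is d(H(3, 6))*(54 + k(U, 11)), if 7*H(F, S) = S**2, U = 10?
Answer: 304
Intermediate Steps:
u = -6 (u = -3 - 3 = -6)
X = -6
H(F, S) = S**2/7
d(g) = 4 (d(g) = -2 - 1*(-6) = -2 + 6 = 4)
k(C, O) = 2*O
d(H(3, 6))*(54 + k(U, 11)) = 4*(54 + 2*11) = 4*(54 + 22) = 4*76 = 304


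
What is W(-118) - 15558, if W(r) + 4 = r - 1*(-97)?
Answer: -15583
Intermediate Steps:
W(r) = 93 + r (W(r) = -4 + (r - 1*(-97)) = -4 + (r + 97) = -4 + (97 + r) = 93 + r)
W(-118) - 15558 = (93 - 118) - 15558 = -25 - 15558 = -15583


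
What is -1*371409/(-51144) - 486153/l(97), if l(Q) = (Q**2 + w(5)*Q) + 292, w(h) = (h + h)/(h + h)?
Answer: -1179152425/27839384 ≈ -42.356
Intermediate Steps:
w(h) = 1 (w(h) = (2*h)/((2*h)) = (2*h)*(1/(2*h)) = 1)
l(Q) = 292 + Q + Q**2 (l(Q) = (Q**2 + 1*Q) + 292 = (Q**2 + Q) + 292 = (Q + Q**2) + 292 = 292 + Q + Q**2)
-1*371409/(-51144) - 486153/l(97) = -1*371409/(-51144) - 486153/(292 + 97 + 97**2) = -371409*(-1/51144) - 486153/(292 + 97 + 9409) = 123803/17048 - 486153/9798 = 123803/17048 - 486153*1/9798 = 123803/17048 - 162051/3266 = -1179152425/27839384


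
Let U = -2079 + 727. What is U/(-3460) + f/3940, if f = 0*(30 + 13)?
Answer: 338/865 ≈ 0.39075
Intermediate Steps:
U = -1352
f = 0 (f = 0*43 = 0)
U/(-3460) + f/3940 = -1352/(-3460) + 0/3940 = -1352*(-1/3460) + 0*(1/3940) = 338/865 + 0 = 338/865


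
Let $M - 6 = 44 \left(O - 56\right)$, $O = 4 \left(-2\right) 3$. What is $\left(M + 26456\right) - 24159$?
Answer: $-1217$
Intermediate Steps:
$O = -24$ ($O = \left(-8\right) 3 = -24$)
$M = -3514$ ($M = 6 + 44 \left(-24 - 56\right) = 6 + 44 \left(-80\right) = 6 - 3520 = -3514$)
$\left(M + 26456\right) - 24159 = \left(-3514 + 26456\right) - 24159 = 22942 - 24159 = -1217$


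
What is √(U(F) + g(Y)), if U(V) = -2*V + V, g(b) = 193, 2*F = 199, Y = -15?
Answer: √374/2 ≈ 9.6695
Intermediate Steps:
F = 199/2 (F = (½)*199 = 199/2 ≈ 99.500)
U(V) = -V
√(U(F) + g(Y)) = √(-1*199/2 + 193) = √(-199/2 + 193) = √(187/2) = √374/2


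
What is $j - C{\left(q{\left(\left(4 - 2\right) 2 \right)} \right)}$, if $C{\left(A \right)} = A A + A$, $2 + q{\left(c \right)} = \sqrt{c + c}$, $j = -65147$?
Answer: $-65157 + 6 \sqrt{2} \approx -65149.0$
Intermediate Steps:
$q{\left(c \right)} = -2 + \sqrt{2} \sqrt{c}$ ($q{\left(c \right)} = -2 + \sqrt{c + c} = -2 + \sqrt{2 c} = -2 + \sqrt{2} \sqrt{c}$)
$C{\left(A \right)} = A + A^{2}$ ($C{\left(A \right)} = A^{2} + A = A + A^{2}$)
$j - C{\left(q{\left(\left(4 - 2\right) 2 \right)} \right)} = -65147 - \left(-2 + \sqrt{2} \sqrt{\left(4 - 2\right) 2}\right) \left(1 - \left(2 - \sqrt{2} \sqrt{\left(4 - 2\right) 2}\right)\right) = -65147 - \left(-2 + \sqrt{2} \sqrt{2 \cdot 2}\right) \left(1 - \left(2 - \sqrt{2} \sqrt{2 \cdot 2}\right)\right) = -65147 - \left(-2 + \sqrt{2} \sqrt{4}\right) \left(1 - \left(2 - \sqrt{2} \sqrt{4}\right)\right) = -65147 - \left(-2 + \sqrt{2} \cdot 2\right) \left(1 - \left(2 - \sqrt{2} \cdot 2\right)\right) = -65147 - \left(-2 + 2 \sqrt{2}\right) \left(1 - \left(2 - 2 \sqrt{2}\right)\right) = -65147 - \left(-2 + 2 \sqrt{2}\right) \left(-1 + 2 \sqrt{2}\right) = -65147 - \left(-1 + 2 \sqrt{2}\right) \left(-2 + 2 \sqrt{2}\right)$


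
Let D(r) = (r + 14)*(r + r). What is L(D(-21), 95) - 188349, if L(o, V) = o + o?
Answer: -187761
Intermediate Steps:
D(r) = 2*r*(14 + r) (D(r) = (14 + r)*(2*r) = 2*r*(14 + r))
L(o, V) = 2*o
L(D(-21), 95) - 188349 = 2*(2*(-21)*(14 - 21)) - 188349 = 2*(2*(-21)*(-7)) - 188349 = 2*294 - 188349 = 588 - 188349 = -187761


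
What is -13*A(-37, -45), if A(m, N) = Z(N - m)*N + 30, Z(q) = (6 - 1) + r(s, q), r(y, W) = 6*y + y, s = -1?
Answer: -1560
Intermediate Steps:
r(y, W) = 7*y
Z(q) = -2 (Z(q) = (6 - 1) + 7*(-1) = 5 - 7 = -2)
A(m, N) = 30 - 2*N (A(m, N) = -2*N + 30 = 30 - 2*N)
-13*A(-37, -45) = -13*(30 - 2*(-45)) = -13*(30 + 90) = -13*120 = -1560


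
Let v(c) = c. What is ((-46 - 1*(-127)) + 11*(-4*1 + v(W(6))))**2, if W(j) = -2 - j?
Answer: 2601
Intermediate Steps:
((-46 - 1*(-127)) + 11*(-4*1 + v(W(6))))**2 = ((-46 - 1*(-127)) + 11*(-4*1 + (-2 - 1*6)))**2 = ((-46 + 127) + 11*(-4 + (-2 - 6)))**2 = (81 + 11*(-4 - 8))**2 = (81 + 11*(-12))**2 = (81 - 132)**2 = (-51)**2 = 2601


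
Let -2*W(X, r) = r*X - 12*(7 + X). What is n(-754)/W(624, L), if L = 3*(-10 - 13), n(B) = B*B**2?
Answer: -214330532/12657 ≈ -16934.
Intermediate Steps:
n(B) = B**3
L = -69 (L = 3*(-23) = -69)
W(X, r) = 42 + 6*X - X*r/2 (W(X, r) = -(r*X - 12*(7 + X))/2 = -(X*r + (-84 - 12*X))/2 = -(-84 - 12*X + X*r)/2 = 42 + 6*X - X*r/2)
n(-754)/W(624, L) = (-754)**3/(42 + 6*624 - 1/2*624*(-69)) = -428661064/(42 + 3744 + 21528) = -428661064/25314 = -428661064*1/25314 = -214330532/12657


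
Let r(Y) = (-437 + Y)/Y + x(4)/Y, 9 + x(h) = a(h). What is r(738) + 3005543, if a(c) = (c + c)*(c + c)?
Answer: 1109045545/369 ≈ 3.0055e+6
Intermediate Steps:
a(c) = 4*c² (a(c) = (2*c)*(2*c) = 4*c²)
x(h) = -9 + 4*h²
r(Y) = 55/Y + (-437 + Y)/Y (r(Y) = (-437 + Y)/Y + (-9 + 4*4²)/Y = (-437 + Y)/Y + (-9 + 4*16)/Y = (-437 + Y)/Y + (-9 + 64)/Y = (-437 + Y)/Y + 55/Y = 55/Y + (-437 + Y)/Y)
r(738) + 3005543 = (-382 + 738)/738 + 3005543 = (1/738)*356 + 3005543 = 178/369 + 3005543 = 1109045545/369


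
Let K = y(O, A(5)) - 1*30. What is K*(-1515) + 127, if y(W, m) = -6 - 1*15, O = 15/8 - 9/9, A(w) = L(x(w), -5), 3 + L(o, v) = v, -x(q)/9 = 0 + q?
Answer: 77392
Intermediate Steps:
x(q) = -9*q (x(q) = -9*(0 + q) = -9*q)
L(o, v) = -3 + v
A(w) = -8 (A(w) = -3 - 5 = -8)
O = 7/8 (O = 15*(1/8) - 9*1/9 = 15/8 - 1 = 7/8 ≈ 0.87500)
y(W, m) = -21 (y(W, m) = -6 - 15 = -21)
K = -51 (K = -21 - 1*30 = -21 - 30 = -51)
K*(-1515) + 127 = -51*(-1515) + 127 = 77265 + 127 = 77392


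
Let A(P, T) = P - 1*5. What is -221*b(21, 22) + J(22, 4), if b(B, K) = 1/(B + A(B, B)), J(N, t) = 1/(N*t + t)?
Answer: -20295/3404 ≈ -5.9621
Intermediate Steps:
A(P, T) = -5 + P (A(P, T) = P - 5 = -5 + P)
J(N, t) = 1/(t + N*t)
b(B, K) = 1/(-5 + 2*B) (b(B, K) = 1/(B + (-5 + B)) = 1/(-5 + 2*B))
-221*b(21, 22) + J(22, 4) = -221/(-5 + 2*21) + 1/(4*(1 + 22)) = -221/(-5 + 42) + (1/4)/23 = -221/37 + (1/4)*(1/23) = -221*1/37 + 1/92 = -221/37 + 1/92 = -20295/3404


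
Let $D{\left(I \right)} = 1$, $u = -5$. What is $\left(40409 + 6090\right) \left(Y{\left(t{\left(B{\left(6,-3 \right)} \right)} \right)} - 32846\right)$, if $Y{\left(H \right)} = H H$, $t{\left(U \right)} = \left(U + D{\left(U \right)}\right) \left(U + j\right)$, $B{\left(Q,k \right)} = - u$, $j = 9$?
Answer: $-1199209210$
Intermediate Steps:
$B{\left(Q,k \right)} = 5$ ($B{\left(Q,k \right)} = \left(-1\right) \left(-5\right) = 5$)
$t{\left(U \right)} = \left(1 + U\right) \left(9 + U\right)$ ($t{\left(U \right)} = \left(U + 1\right) \left(U + 9\right) = \left(1 + U\right) \left(9 + U\right)$)
$Y{\left(H \right)} = H^{2}$
$\left(40409 + 6090\right) \left(Y{\left(t{\left(B{\left(6,-3 \right)} \right)} \right)} - 32846\right) = \left(40409 + 6090\right) \left(\left(9 + 5^{2} + 10 \cdot 5\right)^{2} - 32846\right) = 46499 \left(\left(9 + 25 + 50\right)^{2} - 32846\right) = 46499 \left(84^{2} - 32846\right) = 46499 \left(7056 - 32846\right) = 46499 \left(-25790\right) = -1199209210$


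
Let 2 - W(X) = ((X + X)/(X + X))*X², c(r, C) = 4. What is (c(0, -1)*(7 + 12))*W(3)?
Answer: -532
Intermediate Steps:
W(X) = 2 - X² (W(X) = 2 - (X + X)/(X + X)*X² = 2 - (2*X)/((2*X))*X² = 2 - (2*X)*(1/(2*X))*X² = 2 - X²)
(c(0, -1)*(7 + 12))*W(3) = (4*(7 + 12))*(2 - 1*3²) = (4*19)*(2 - 1*9) = 76*(2 - 9) = 76*(-7) = -532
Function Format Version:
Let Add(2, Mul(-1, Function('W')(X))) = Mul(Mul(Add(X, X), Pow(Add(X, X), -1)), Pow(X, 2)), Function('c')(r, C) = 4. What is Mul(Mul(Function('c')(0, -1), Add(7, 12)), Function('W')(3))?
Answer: -532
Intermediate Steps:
Function('W')(X) = Add(2, Mul(-1, Pow(X, 2))) (Function('W')(X) = Add(2, Mul(-1, Mul(Mul(Add(X, X), Pow(Add(X, X), -1)), Pow(X, 2)))) = Add(2, Mul(-1, Mul(Mul(Mul(2, X), Pow(Mul(2, X), -1)), Pow(X, 2)))) = Add(2, Mul(-1, Mul(Mul(Mul(2, X), Mul(Rational(1, 2), Pow(X, -1))), Pow(X, 2)))) = Add(2, Mul(-1, Mul(1, Pow(X, 2)))) = Add(2, Mul(-1, Pow(X, 2))))
Mul(Mul(Function('c')(0, -1), Add(7, 12)), Function('W')(3)) = Mul(Mul(4, Add(7, 12)), Add(2, Mul(-1, Pow(3, 2)))) = Mul(Mul(4, 19), Add(2, Mul(-1, 9))) = Mul(76, Add(2, -9)) = Mul(76, -7) = -532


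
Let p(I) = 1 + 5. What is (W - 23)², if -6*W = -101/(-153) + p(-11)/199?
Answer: 17831220626209/33372713124 ≈ 534.31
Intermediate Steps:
p(I) = 6
W = -21017/182682 (W = -(-101/(-153) + 6/199)/6 = -(-101*(-1/153) + 6*(1/199))/6 = -(101/153 + 6/199)/6 = -⅙*21017/30447 = -21017/182682 ≈ -0.11505)
(W - 23)² = (-21017/182682 - 23)² = (-4222703/182682)² = 17831220626209/33372713124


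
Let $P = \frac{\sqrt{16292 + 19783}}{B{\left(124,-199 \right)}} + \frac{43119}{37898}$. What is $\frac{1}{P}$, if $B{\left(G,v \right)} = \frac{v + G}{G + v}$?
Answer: $- \frac{544707954}{17270387558713} + \frac{7181292020 \sqrt{1443}}{51811162676139} \approx 0.0052336$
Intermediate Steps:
$B{\left(G,v \right)} = 1$ ($B{\left(G,v \right)} = \frac{G + v}{G + v} = 1$)
$P = \frac{43119}{37898} + 5 \sqrt{1443}$ ($P = \frac{\sqrt{16292 + 19783}}{1} + \frac{43119}{37898} = \sqrt{36075} \cdot 1 + 43119 \cdot \frac{1}{37898} = 5 \sqrt{1443} \cdot 1 + \frac{43119}{37898} = 5 \sqrt{1443} + \frac{43119}{37898} = \frac{43119}{37898} + 5 \sqrt{1443} \approx 191.07$)
$\frac{1}{P} = \frac{1}{\frac{43119}{37898} + 5 \sqrt{1443}}$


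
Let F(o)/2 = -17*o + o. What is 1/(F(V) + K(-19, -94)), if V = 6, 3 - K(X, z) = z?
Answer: -1/95 ≈ -0.010526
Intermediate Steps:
K(X, z) = 3 - z
F(o) = -32*o (F(o) = 2*(-17*o + o) = 2*(-16*o) = -32*o)
1/(F(V) + K(-19, -94)) = 1/(-32*6 + (3 - 1*(-94))) = 1/(-192 + (3 + 94)) = 1/(-192 + 97) = 1/(-95) = -1/95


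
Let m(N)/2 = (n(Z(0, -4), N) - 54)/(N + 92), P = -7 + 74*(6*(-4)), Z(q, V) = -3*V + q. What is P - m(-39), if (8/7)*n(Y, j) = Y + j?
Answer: -377375/212 ≈ -1780.1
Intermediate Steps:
Z(q, V) = q - 3*V
P = -1783 (P = -7 + 74*(-24) = -7 - 1776 = -1783)
n(Y, j) = 7*Y/8 + 7*j/8 (n(Y, j) = 7*(Y + j)/8 = 7*Y/8 + 7*j/8)
m(N) = 2*(-87/2 + 7*N/8)/(92 + N) (m(N) = 2*(((7*(0 - 3*(-4))/8 + 7*N/8) - 54)/(N + 92)) = 2*(((7*(0 + 12)/8 + 7*N/8) - 54)/(92 + N)) = 2*((((7/8)*12 + 7*N/8) - 54)/(92 + N)) = 2*(((21/2 + 7*N/8) - 54)/(92 + N)) = 2*((-87/2 + 7*N/8)/(92 + N)) = 2*(-87/2 + 7*N/8)/(92 + N))
P - m(-39) = -1783 - (-348 + 7*(-39))/(4*(92 - 39)) = -1783 - (-348 - 273)/(4*53) = -1783 - (-621)/(4*53) = -1783 - 1*(-621/212) = -1783 + 621/212 = -377375/212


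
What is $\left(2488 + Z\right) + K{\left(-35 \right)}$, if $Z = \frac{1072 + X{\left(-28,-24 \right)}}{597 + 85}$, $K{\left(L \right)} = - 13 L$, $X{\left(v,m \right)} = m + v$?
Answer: $\frac{1004073}{341} \approx 2944.5$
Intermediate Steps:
$Z = \frac{510}{341}$ ($Z = \frac{1072 - 52}{597 + 85} = \frac{1072 - 52}{682} = 1020 \cdot \frac{1}{682} = \frac{510}{341} \approx 1.4956$)
$\left(2488 + Z\right) + K{\left(-35 \right)} = \left(2488 + \frac{510}{341}\right) - -455 = \frac{848918}{341} + 455 = \frac{1004073}{341}$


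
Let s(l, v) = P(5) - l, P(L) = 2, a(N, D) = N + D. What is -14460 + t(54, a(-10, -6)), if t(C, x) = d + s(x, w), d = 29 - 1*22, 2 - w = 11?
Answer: -14435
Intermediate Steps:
w = -9 (w = 2 - 1*11 = 2 - 11 = -9)
a(N, D) = D + N
d = 7 (d = 29 - 22 = 7)
s(l, v) = 2 - l
t(C, x) = 9 - x (t(C, x) = 7 + (2 - x) = 9 - x)
-14460 + t(54, a(-10, -6)) = -14460 + (9 - (-6 - 10)) = -14460 + (9 - 1*(-16)) = -14460 + (9 + 16) = -14460 + 25 = -14435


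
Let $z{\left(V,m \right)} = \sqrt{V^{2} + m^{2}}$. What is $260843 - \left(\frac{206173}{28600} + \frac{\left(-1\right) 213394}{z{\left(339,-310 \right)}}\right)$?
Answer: $\frac{678173057}{2600} + \frac{213394 \sqrt{211021}}{211021} \approx 2.613 \cdot 10^{5}$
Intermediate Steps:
$260843 - \left(\frac{206173}{28600} + \frac{\left(-1\right) 213394}{z{\left(339,-310 \right)}}\right) = 260843 - \left(\frac{206173}{28600} + \frac{\left(-1\right) 213394}{\sqrt{339^{2} + \left(-310\right)^{2}}}\right) = 260843 - \left(206173 \cdot \frac{1}{28600} - \frac{213394}{\sqrt{114921 + 96100}}\right) = 260843 - \left(\frac{18743}{2600} - \frac{213394}{\sqrt{211021}}\right) = 260843 - \left(\frac{18743}{2600} - 213394 \frac{\sqrt{211021}}{211021}\right) = 260843 - \left(\frac{18743}{2600} - \frac{213394 \sqrt{211021}}{211021}\right) = \frac{678173057}{2600} + \frac{213394 \sqrt{211021}}{211021}$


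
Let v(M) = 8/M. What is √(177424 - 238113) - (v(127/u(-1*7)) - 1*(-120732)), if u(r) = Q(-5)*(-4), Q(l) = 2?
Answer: -15332900/127 + I*√60689 ≈ -1.2073e+5 + 246.35*I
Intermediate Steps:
u(r) = -8 (u(r) = 2*(-4) = -8)
√(177424 - 238113) - (v(127/u(-1*7)) - 1*(-120732)) = √(177424 - 238113) - (8/((127/(-8))) - 1*(-120732)) = √(-60689) - (8/((127*(-⅛))) + 120732) = I*√60689 - (8/(-127/8) + 120732) = I*√60689 - (8*(-8/127) + 120732) = I*√60689 - (-64/127 + 120732) = I*√60689 - 1*15332900/127 = I*√60689 - 15332900/127 = -15332900/127 + I*√60689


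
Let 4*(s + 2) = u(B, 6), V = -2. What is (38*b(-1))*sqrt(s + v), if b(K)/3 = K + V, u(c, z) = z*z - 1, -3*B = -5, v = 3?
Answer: -171*sqrt(39) ≈ -1067.9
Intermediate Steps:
B = 5/3 (B = -1/3*(-5) = 5/3 ≈ 1.6667)
u(c, z) = -1 + z**2 (u(c, z) = z**2 - 1 = -1 + z**2)
s = 27/4 (s = -2 + (-1 + 6**2)/4 = -2 + (-1 + 36)/4 = -2 + (1/4)*35 = -2 + 35/4 = 27/4 ≈ 6.7500)
b(K) = -6 + 3*K (b(K) = 3*(K - 2) = 3*(-2 + K) = -6 + 3*K)
(38*b(-1))*sqrt(s + v) = (38*(-6 + 3*(-1)))*sqrt(27/4 + 3) = (38*(-6 - 3))*sqrt(39/4) = (38*(-9))*(sqrt(39)/2) = -171*sqrt(39)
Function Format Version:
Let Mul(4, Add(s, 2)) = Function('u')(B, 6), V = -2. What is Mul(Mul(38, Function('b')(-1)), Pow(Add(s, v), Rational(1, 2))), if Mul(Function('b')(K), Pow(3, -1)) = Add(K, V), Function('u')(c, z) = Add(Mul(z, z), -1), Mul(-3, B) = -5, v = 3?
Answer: Mul(-171, Pow(39, Rational(1, 2))) ≈ -1067.9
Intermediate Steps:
B = Rational(5, 3) (B = Mul(Rational(-1, 3), -5) = Rational(5, 3) ≈ 1.6667)
Function('u')(c, z) = Add(-1, Pow(z, 2)) (Function('u')(c, z) = Add(Pow(z, 2), -1) = Add(-1, Pow(z, 2)))
s = Rational(27, 4) (s = Add(-2, Mul(Rational(1, 4), Add(-1, Pow(6, 2)))) = Add(-2, Mul(Rational(1, 4), Add(-1, 36))) = Add(-2, Mul(Rational(1, 4), 35)) = Add(-2, Rational(35, 4)) = Rational(27, 4) ≈ 6.7500)
Function('b')(K) = Add(-6, Mul(3, K)) (Function('b')(K) = Mul(3, Add(K, -2)) = Mul(3, Add(-2, K)) = Add(-6, Mul(3, K)))
Mul(Mul(38, Function('b')(-1)), Pow(Add(s, v), Rational(1, 2))) = Mul(Mul(38, Add(-6, Mul(3, -1))), Pow(Add(Rational(27, 4), 3), Rational(1, 2))) = Mul(Mul(38, Add(-6, -3)), Pow(Rational(39, 4), Rational(1, 2))) = Mul(Mul(38, -9), Mul(Rational(1, 2), Pow(39, Rational(1, 2)))) = Mul(-342, Mul(Rational(1, 2), Pow(39, Rational(1, 2)))) = Mul(-171, Pow(39, Rational(1, 2)))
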